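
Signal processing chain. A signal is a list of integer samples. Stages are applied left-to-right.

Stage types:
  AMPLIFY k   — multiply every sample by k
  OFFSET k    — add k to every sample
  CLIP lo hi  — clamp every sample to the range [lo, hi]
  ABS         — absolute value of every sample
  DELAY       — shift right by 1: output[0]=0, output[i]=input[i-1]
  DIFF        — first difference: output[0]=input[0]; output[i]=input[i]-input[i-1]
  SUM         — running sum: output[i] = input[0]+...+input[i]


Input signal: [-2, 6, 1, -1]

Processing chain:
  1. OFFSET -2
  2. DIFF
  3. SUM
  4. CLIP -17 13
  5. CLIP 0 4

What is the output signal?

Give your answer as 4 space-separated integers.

Input: [-2, 6, 1, -1]
Stage 1 (OFFSET -2): -2+-2=-4, 6+-2=4, 1+-2=-1, -1+-2=-3 -> [-4, 4, -1, -3]
Stage 2 (DIFF): s[0]=-4, 4--4=8, -1-4=-5, -3--1=-2 -> [-4, 8, -5, -2]
Stage 3 (SUM): sum[0..0]=-4, sum[0..1]=4, sum[0..2]=-1, sum[0..3]=-3 -> [-4, 4, -1, -3]
Stage 4 (CLIP -17 13): clip(-4,-17,13)=-4, clip(4,-17,13)=4, clip(-1,-17,13)=-1, clip(-3,-17,13)=-3 -> [-4, 4, -1, -3]
Stage 5 (CLIP 0 4): clip(-4,0,4)=0, clip(4,0,4)=4, clip(-1,0,4)=0, clip(-3,0,4)=0 -> [0, 4, 0, 0]

Answer: 0 4 0 0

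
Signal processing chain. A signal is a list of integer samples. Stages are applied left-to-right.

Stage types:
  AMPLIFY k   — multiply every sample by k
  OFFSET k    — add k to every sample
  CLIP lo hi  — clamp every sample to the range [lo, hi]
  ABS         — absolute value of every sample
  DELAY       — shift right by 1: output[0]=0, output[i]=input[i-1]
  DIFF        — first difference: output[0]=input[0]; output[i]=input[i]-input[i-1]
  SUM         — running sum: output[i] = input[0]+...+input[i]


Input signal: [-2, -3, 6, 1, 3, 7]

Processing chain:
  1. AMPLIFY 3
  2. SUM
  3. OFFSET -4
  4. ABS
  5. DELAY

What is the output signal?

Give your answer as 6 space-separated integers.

Answer: 0 10 19 1 2 11

Derivation:
Input: [-2, -3, 6, 1, 3, 7]
Stage 1 (AMPLIFY 3): -2*3=-6, -3*3=-9, 6*3=18, 1*3=3, 3*3=9, 7*3=21 -> [-6, -9, 18, 3, 9, 21]
Stage 2 (SUM): sum[0..0]=-6, sum[0..1]=-15, sum[0..2]=3, sum[0..3]=6, sum[0..4]=15, sum[0..5]=36 -> [-6, -15, 3, 6, 15, 36]
Stage 3 (OFFSET -4): -6+-4=-10, -15+-4=-19, 3+-4=-1, 6+-4=2, 15+-4=11, 36+-4=32 -> [-10, -19, -1, 2, 11, 32]
Stage 4 (ABS): |-10|=10, |-19|=19, |-1|=1, |2|=2, |11|=11, |32|=32 -> [10, 19, 1, 2, 11, 32]
Stage 5 (DELAY): [0, 10, 19, 1, 2, 11] = [0, 10, 19, 1, 2, 11] -> [0, 10, 19, 1, 2, 11]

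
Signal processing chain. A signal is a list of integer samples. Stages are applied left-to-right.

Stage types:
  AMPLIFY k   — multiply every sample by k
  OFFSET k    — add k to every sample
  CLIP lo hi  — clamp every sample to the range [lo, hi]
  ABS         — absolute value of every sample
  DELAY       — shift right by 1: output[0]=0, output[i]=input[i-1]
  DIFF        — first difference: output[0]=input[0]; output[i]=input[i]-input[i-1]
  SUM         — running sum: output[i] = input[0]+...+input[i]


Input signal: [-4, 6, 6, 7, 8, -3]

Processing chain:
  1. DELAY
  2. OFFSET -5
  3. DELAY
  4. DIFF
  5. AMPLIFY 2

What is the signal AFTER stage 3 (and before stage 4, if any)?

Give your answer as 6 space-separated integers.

Answer: 0 -5 -9 1 1 2

Derivation:
Input: [-4, 6, 6, 7, 8, -3]
Stage 1 (DELAY): [0, -4, 6, 6, 7, 8] = [0, -4, 6, 6, 7, 8] -> [0, -4, 6, 6, 7, 8]
Stage 2 (OFFSET -5): 0+-5=-5, -4+-5=-9, 6+-5=1, 6+-5=1, 7+-5=2, 8+-5=3 -> [-5, -9, 1, 1, 2, 3]
Stage 3 (DELAY): [0, -5, -9, 1, 1, 2] = [0, -5, -9, 1, 1, 2] -> [0, -5, -9, 1, 1, 2]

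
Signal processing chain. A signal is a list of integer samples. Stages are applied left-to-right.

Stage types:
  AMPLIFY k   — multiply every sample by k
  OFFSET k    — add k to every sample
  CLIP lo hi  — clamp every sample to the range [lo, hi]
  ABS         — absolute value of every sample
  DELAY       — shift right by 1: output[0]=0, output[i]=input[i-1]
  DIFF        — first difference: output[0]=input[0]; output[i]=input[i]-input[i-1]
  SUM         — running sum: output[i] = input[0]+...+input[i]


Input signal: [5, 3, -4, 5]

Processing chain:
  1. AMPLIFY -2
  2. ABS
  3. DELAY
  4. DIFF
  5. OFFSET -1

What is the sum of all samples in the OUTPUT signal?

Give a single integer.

Answer: 4

Derivation:
Input: [5, 3, -4, 5]
Stage 1 (AMPLIFY -2): 5*-2=-10, 3*-2=-6, -4*-2=8, 5*-2=-10 -> [-10, -6, 8, -10]
Stage 2 (ABS): |-10|=10, |-6|=6, |8|=8, |-10|=10 -> [10, 6, 8, 10]
Stage 3 (DELAY): [0, 10, 6, 8] = [0, 10, 6, 8] -> [0, 10, 6, 8]
Stage 4 (DIFF): s[0]=0, 10-0=10, 6-10=-4, 8-6=2 -> [0, 10, -4, 2]
Stage 5 (OFFSET -1): 0+-1=-1, 10+-1=9, -4+-1=-5, 2+-1=1 -> [-1, 9, -5, 1]
Output sum: 4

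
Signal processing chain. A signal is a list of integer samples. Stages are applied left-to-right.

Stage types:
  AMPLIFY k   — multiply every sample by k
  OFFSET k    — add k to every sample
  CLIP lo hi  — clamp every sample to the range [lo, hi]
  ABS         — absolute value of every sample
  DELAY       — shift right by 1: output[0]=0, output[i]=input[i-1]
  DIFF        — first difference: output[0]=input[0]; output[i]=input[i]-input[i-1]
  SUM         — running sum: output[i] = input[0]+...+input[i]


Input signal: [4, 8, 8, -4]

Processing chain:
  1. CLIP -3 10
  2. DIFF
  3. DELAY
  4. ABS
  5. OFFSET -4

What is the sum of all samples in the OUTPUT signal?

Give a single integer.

Input: [4, 8, 8, -4]
Stage 1 (CLIP -3 10): clip(4,-3,10)=4, clip(8,-3,10)=8, clip(8,-3,10)=8, clip(-4,-3,10)=-3 -> [4, 8, 8, -3]
Stage 2 (DIFF): s[0]=4, 8-4=4, 8-8=0, -3-8=-11 -> [4, 4, 0, -11]
Stage 3 (DELAY): [0, 4, 4, 0] = [0, 4, 4, 0] -> [0, 4, 4, 0]
Stage 4 (ABS): |0|=0, |4|=4, |4|=4, |0|=0 -> [0, 4, 4, 0]
Stage 5 (OFFSET -4): 0+-4=-4, 4+-4=0, 4+-4=0, 0+-4=-4 -> [-4, 0, 0, -4]
Output sum: -8

Answer: -8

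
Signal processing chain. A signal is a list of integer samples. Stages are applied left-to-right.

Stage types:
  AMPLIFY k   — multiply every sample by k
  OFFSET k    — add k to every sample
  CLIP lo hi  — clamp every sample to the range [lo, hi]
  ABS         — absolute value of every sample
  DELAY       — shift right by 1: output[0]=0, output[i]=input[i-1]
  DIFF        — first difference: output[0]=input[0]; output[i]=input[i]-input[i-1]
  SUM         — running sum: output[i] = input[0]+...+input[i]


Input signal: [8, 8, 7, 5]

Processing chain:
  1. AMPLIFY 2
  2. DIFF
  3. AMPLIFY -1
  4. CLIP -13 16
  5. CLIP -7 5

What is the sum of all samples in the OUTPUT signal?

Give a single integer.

Answer: -1

Derivation:
Input: [8, 8, 7, 5]
Stage 1 (AMPLIFY 2): 8*2=16, 8*2=16, 7*2=14, 5*2=10 -> [16, 16, 14, 10]
Stage 2 (DIFF): s[0]=16, 16-16=0, 14-16=-2, 10-14=-4 -> [16, 0, -2, -4]
Stage 3 (AMPLIFY -1): 16*-1=-16, 0*-1=0, -2*-1=2, -4*-1=4 -> [-16, 0, 2, 4]
Stage 4 (CLIP -13 16): clip(-16,-13,16)=-13, clip(0,-13,16)=0, clip(2,-13,16)=2, clip(4,-13,16)=4 -> [-13, 0, 2, 4]
Stage 5 (CLIP -7 5): clip(-13,-7,5)=-7, clip(0,-7,5)=0, clip(2,-7,5)=2, clip(4,-7,5)=4 -> [-7, 0, 2, 4]
Output sum: -1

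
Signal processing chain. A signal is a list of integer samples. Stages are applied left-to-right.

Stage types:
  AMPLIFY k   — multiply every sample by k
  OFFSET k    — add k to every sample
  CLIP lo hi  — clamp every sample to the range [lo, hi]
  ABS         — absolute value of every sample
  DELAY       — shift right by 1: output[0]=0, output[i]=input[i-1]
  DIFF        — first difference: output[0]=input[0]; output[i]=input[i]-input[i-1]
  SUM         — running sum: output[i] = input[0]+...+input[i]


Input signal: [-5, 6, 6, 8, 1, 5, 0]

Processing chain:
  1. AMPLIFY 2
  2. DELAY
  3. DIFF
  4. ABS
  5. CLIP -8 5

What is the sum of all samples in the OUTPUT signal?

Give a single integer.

Input: [-5, 6, 6, 8, 1, 5, 0]
Stage 1 (AMPLIFY 2): -5*2=-10, 6*2=12, 6*2=12, 8*2=16, 1*2=2, 5*2=10, 0*2=0 -> [-10, 12, 12, 16, 2, 10, 0]
Stage 2 (DELAY): [0, -10, 12, 12, 16, 2, 10] = [0, -10, 12, 12, 16, 2, 10] -> [0, -10, 12, 12, 16, 2, 10]
Stage 3 (DIFF): s[0]=0, -10-0=-10, 12--10=22, 12-12=0, 16-12=4, 2-16=-14, 10-2=8 -> [0, -10, 22, 0, 4, -14, 8]
Stage 4 (ABS): |0|=0, |-10|=10, |22|=22, |0|=0, |4|=4, |-14|=14, |8|=8 -> [0, 10, 22, 0, 4, 14, 8]
Stage 5 (CLIP -8 5): clip(0,-8,5)=0, clip(10,-8,5)=5, clip(22,-8,5)=5, clip(0,-8,5)=0, clip(4,-8,5)=4, clip(14,-8,5)=5, clip(8,-8,5)=5 -> [0, 5, 5, 0, 4, 5, 5]
Output sum: 24

Answer: 24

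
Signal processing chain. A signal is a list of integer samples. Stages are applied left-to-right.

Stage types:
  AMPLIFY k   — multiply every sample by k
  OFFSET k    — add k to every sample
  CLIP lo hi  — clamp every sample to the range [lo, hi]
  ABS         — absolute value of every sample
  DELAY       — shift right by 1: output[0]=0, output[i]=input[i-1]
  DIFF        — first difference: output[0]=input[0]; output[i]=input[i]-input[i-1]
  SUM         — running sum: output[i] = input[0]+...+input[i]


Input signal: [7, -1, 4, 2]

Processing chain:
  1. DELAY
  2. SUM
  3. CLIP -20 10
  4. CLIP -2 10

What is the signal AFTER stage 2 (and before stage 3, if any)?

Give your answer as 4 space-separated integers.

Input: [7, -1, 4, 2]
Stage 1 (DELAY): [0, 7, -1, 4] = [0, 7, -1, 4] -> [0, 7, -1, 4]
Stage 2 (SUM): sum[0..0]=0, sum[0..1]=7, sum[0..2]=6, sum[0..3]=10 -> [0, 7, 6, 10]

Answer: 0 7 6 10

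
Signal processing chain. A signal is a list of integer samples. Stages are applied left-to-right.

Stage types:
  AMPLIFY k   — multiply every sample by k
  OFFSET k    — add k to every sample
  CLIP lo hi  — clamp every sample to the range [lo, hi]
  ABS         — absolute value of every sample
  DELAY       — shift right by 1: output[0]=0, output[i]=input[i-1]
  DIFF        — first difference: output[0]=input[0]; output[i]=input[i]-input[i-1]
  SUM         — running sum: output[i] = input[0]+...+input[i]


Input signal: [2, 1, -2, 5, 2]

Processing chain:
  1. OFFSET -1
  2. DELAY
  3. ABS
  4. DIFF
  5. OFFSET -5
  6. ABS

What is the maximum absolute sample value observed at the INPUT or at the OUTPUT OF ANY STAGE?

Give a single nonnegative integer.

Answer: 6

Derivation:
Input: [2, 1, -2, 5, 2] (max |s|=5)
Stage 1 (OFFSET -1): 2+-1=1, 1+-1=0, -2+-1=-3, 5+-1=4, 2+-1=1 -> [1, 0, -3, 4, 1] (max |s|=4)
Stage 2 (DELAY): [0, 1, 0, -3, 4] = [0, 1, 0, -3, 4] -> [0, 1, 0, -3, 4] (max |s|=4)
Stage 3 (ABS): |0|=0, |1|=1, |0|=0, |-3|=3, |4|=4 -> [0, 1, 0, 3, 4] (max |s|=4)
Stage 4 (DIFF): s[0]=0, 1-0=1, 0-1=-1, 3-0=3, 4-3=1 -> [0, 1, -1, 3, 1] (max |s|=3)
Stage 5 (OFFSET -5): 0+-5=-5, 1+-5=-4, -1+-5=-6, 3+-5=-2, 1+-5=-4 -> [-5, -4, -6, -2, -4] (max |s|=6)
Stage 6 (ABS): |-5|=5, |-4|=4, |-6|=6, |-2|=2, |-4|=4 -> [5, 4, 6, 2, 4] (max |s|=6)
Overall max amplitude: 6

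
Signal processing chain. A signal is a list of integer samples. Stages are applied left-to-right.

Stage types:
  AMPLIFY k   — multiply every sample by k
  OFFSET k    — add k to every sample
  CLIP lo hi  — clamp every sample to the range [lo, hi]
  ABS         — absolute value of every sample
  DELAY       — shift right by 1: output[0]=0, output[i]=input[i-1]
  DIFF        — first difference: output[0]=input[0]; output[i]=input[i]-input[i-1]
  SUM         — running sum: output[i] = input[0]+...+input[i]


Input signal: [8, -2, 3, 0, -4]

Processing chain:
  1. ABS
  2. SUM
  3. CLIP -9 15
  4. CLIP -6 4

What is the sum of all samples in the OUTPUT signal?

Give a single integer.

Answer: 20

Derivation:
Input: [8, -2, 3, 0, -4]
Stage 1 (ABS): |8|=8, |-2|=2, |3|=3, |0|=0, |-4|=4 -> [8, 2, 3, 0, 4]
Stage 2 (SUM): sum[0..0]=8, sum[0..1]=10, sum[0..2]=13, sum[0..3]=13, sum[0..4]=17 -> [8, 10, 13, 13, 17]
Stage 3 (CLIP -9 15): clip(8,-9,15)=8, clip(10,-9,15)=10, clip(13,-9,15)=13, clip(13,-9,15)=13, clip(17,-9,15)=15 -> [8, 10, 13, 13, 15]
Stage 4 (CLIP -6 4): clip(8,-6,4)=4, clip(10,-6,4)=4, clip(13,-6,4)=4, clip(13,-6,4)=4, clip(15,-6,4)=4 -> [4, 4, 4, 4, 4]
Output sum: 20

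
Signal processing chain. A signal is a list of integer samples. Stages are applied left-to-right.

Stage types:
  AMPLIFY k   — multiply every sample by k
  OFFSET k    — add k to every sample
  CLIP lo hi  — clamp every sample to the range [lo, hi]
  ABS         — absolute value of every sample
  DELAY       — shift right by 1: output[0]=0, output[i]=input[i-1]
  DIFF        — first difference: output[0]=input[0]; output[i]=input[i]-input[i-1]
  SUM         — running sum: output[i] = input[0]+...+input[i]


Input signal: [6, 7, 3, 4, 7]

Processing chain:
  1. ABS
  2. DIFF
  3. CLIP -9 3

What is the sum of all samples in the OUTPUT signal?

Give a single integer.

Input: [6, 7, 3, 4, 7]
Stage 1 (ABS): |6|=6, |7|=7, |3|=3, |4|=4, |7|=7 -> [6, 7, 3, 4, 7]
Stage 2 (DIFF): s[0]=6, 7-6=1, 3-7=-4, 4-3=1, 7-4=3 -> [6, 1, -4, 1, 3]
Stage 3 (CLIP -9 3): clip(6,-9,3)=3, clip(1,-9,3)=1, clip(-4,-9,3)=-4, clip(1,-9,3)=1, clip(3,-9,3)=3 -> [3, 1, -4, 1, 3]
Output sum: 4

Answer: 4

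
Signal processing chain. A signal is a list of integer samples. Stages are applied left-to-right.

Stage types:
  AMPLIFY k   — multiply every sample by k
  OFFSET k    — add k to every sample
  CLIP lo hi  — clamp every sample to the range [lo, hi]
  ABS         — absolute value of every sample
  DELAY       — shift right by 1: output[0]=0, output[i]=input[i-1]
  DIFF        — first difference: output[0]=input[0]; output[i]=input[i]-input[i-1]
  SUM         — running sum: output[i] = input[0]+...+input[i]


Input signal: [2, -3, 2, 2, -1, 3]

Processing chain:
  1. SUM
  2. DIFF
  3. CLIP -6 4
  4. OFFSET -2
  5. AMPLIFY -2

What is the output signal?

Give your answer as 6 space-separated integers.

Answer: 0 10 0 0 6 -2

Derivation:
Input: [2, -3, 2, 2, -1, 3]
Stage 1 (SUM): sum[0..0]=2, sum[0..1]=-1, sum[0..2]=1, sum[0..3]=3, sum[0..4]=2, sum[0..5]=5 -> [2, -1, 1, 3, 2, 5]
Stage 2 (DIFF): s[0]=2, -1-2=-3, 1--1=2, 3-1=2, 2-3=-1, 5-2=3 -> [2, -3, 2, 2, -1, 3]
Stage 3 (CLIP -6 4): clip(2,-6,4)=2, clip(-3,-6,4)=-3, clip(2,-6,4)=2, clip(2,-6,4)=2, clip(-1,-6,4)=-1, clip(3,-6,4)=3 -> [2, -3, 2, 2, -1, 3]
Stage 4 (OFFSET -2): 2+-2=0, -3+-2=-5, 2+-2=0, 2+-2=0, -1+-2=-3, 3+-2=1 -> [0, -5, 0, 0, -3, 1]
Stage 5 (AMPLIFY -2): 0*-2=0, -5*-2=10, 0*-2=0, 0*-2=0, -3*-2=6, 1*-2=-2 -> [0, 10, 0, 0, 6, -2]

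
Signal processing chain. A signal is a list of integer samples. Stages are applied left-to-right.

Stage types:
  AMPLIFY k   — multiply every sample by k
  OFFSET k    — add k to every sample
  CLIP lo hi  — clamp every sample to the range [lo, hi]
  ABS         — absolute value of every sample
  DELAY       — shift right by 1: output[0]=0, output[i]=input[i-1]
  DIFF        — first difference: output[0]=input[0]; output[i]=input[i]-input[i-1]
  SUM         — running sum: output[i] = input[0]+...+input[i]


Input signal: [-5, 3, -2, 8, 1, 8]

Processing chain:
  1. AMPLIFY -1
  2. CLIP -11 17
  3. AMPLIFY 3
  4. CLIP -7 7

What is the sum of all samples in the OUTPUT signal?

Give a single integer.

Answer: -11

Derivation:
Input: [-5, 3, -2, 8, 1, 8]
Stage 1 (AMPLIFY -1): -5*-1=5, 3*-1=-3, -2*-1=2, 8*-1=-8, 1*-1=-1, 8*-1=-8 -> [5, -3, 2, -8, -1, -8]
Stage 2 (CLIP -11 17): clip(5,-11,17)=5, clip(-3,-11,17)=-3, clip(2,-11,17)=2, clip(-8,-11,17)=-8, clip(-1,-11,17)=-1, clip(-8,-11,17)=-8 -> [5, -3, 2, -8, -1, -8]
Stage 3 (AMPLIFY 3): 5*3=15, -3*3=-9, 2*3=6, -8*3=-24, -1*3=-3, -8*3=-24 -> [15, -9, 6, -24, -3, -24]
Stage 4 (CLIP -7 7): clip(15,-7,7)=7, clip(-9,-7,7)=-7, clip(6,-7,7)=6, clip(-24,-7,7)=-7, clip(-3,-7,7)=-3, clip(-24,-7,7)=-7 -> [7, -7, 6, -7, -3, -7]
Output sum: -11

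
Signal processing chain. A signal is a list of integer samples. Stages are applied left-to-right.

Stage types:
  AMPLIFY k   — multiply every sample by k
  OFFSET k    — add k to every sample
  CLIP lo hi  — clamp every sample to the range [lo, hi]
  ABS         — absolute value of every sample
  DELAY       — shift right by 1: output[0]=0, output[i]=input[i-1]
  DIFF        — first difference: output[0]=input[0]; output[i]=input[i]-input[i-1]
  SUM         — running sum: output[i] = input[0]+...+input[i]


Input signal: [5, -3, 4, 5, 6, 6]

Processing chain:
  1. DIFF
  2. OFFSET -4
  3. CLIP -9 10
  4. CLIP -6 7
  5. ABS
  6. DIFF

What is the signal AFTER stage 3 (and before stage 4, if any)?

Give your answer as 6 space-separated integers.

Input: [5, -3, 4, 5, 6, 6]
Stage 1 (DIFF): s[0]=5, -3-5=-8, 4--3=7, 5-4=1, 6-5=1, 6-6=0 -> [5, -8, 7, 1, 1, 0]
Stage 2 (OFFSET -4): 5+-4=1, -8+-4=-12, 7+-4=3, 1+-4=-3, 1+-4=-3, 0+-4=-4 -> [1, -12, 3, -3, -3, -4]
Stage 3 (CLIP -9 10): clip(1,-9,10)=1, clip(-12,-9,10)=-9, clip(3,-9,10)=3, clip(-3,-9,10)=-3, clip(-3,-9,10)=-3, clip(-4,-9,10)=-4 -> [1, -9, 3, -3, -3, -4]

Answer: 1 -9 3 -3 -3 -4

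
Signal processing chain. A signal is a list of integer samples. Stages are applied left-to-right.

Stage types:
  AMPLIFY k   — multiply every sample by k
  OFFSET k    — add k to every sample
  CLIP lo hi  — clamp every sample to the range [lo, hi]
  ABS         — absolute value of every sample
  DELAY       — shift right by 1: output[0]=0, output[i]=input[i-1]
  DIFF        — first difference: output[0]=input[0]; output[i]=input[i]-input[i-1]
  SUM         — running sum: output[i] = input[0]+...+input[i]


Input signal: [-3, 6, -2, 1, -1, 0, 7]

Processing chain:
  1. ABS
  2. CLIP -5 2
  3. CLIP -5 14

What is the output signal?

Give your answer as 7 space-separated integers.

Answer: 2 2 2 1 1 0 2

Derivation:
Input: [-3, 6, -2, 1, -1, 0, 7]
Stage 1 (ABS): |-3|=3, |6|=6, |-2|=2, |1|=1, |-1|=1, |0|=0, |7|=7 -> [3, 6, 2, 1, 1, 0, 7]
Stage 2 (CLIP -5 2): clip(3,-5,2)=2, clip(6,-5,2)=2, clip(2,-5,2)=2, clip(1,-5,2)=1, clip(1,-5,2)=1, clip(0,-5,2)=0, clip(7,-5,2)=2 -> [2, 2, 2, 1, 1, 0, 2]
Stage 3 (CLIP -5 14): clip(2,-5,14)=2, clip(2,-5,14)=2, clip(2,-5,14)=2, clip(1,-5,14)=1, clip(1,-5,14)=1, clip(0,-5,14)=0, clip(2,-5,14)=2 -> [2, 2, 2, 1, 1, 0, 2]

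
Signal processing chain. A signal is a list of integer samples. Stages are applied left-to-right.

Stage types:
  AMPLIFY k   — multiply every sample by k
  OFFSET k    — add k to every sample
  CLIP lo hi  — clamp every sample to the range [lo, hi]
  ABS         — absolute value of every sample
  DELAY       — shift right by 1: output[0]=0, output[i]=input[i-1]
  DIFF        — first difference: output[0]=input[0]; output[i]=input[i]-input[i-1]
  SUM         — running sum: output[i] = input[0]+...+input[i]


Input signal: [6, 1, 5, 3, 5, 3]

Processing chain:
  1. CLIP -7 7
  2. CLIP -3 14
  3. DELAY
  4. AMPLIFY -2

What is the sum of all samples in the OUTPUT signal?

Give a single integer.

Input: [6, 1, 5, 3, 5, 3]
Stage 1 (CLIP -7 7): clip(6,-7,7)=6, clip(1,-7,7)=1, clip(5,-7,7)=5, clip(3,-7,7)=3, clip(5,-7,7)=5, clip(3,-7,7)=3 -> [6, 1, 5, 3, 5, 3]
Stage 2 (CLIP -3 14): clip(6,-3,14)=6, clip(1,-3,14)=1, clip(5,-3,14)=5, clip(3,-3,14)=3, clip(5,-3,14)=5, clip(3,-3,14)=3 -> [6, 1, 5, 3, 5, 3]
Stage 3 (DELAY): [0, 6, 1, 5, 3, 5] = [0, 6, 1, 5, 3, 5] -> [0, 6, 1, 5, 3, 5]
Stage 4 (AMPLIFY -2): 0*-2=0, 6*-2=-12, 1*-2=-2, 5*-2=-10, 3*-2=-6, 5*-2=-10 -> [0, -12, -2, -10, -6, -10]
Output sum: -40

Answer: -40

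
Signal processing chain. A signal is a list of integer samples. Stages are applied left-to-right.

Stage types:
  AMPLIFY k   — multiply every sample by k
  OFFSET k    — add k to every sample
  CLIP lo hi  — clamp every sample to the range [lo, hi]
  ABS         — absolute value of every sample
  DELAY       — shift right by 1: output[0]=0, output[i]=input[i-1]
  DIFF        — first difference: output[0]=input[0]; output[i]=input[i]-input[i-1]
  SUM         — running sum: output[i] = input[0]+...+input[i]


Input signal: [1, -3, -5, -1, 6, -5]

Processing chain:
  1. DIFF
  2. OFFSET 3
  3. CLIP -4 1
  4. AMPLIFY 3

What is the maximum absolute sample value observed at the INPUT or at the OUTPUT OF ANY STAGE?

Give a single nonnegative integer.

Input: [1, -3, -5, -1, 6, -5] (max |s|=6)
Stage 1 (DIFF): s[0]=1, -3-1=-4, -5--3=-2, -1--5=4, 6--1=7, -5-6=-11 -> [1, -4, -2, 4, 7, -11] (max |s|=11)
Stage 2 (OFFSET 3): 1+3=4, -4+3=-1, -2+3=1, 4+3=7, 7+3=10, -11+3=-8 -> [4, -1, 1, 7, 10, -8] (max |s|=10)
Stage 3 (CLIP -4 1): clip(4,-4,1)=1, clip(-1,-4,1)=-1, clip(1,-4,1)=1, clip(7,-4,1)=1, clip(10,-4,1)=1, clip(-8,-4,1)=-4 -> [1, -1, 1, 1, 1, -4] (max |s|=4)
Stage 4 (AMPLIFY 3): 1*3=3, -1*3=-3, 1*3=3, 1*3=3, 1*3=3, -4*3=-12 -> [3, -3, 3, 3, 3, -12] (max |s|=12)
Overall max amplitude: 12

Answer: 12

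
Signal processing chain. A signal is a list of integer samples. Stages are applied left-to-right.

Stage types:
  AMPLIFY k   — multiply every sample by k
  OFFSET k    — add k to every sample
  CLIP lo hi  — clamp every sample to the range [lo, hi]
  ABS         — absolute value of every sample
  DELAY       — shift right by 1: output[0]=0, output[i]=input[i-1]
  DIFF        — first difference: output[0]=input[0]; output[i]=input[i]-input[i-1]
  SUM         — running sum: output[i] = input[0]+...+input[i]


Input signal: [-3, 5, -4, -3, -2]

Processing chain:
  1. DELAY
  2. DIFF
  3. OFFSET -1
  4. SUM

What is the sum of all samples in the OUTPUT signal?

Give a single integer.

Input: [-3, 5, -4, -3, -2]
Stage 1 (DELAY): [0, -3, 5, -4, -3] = [0, -3, 5, -4, -3] -> [0, -3, 5, -4, -3]
Stage 2 (DIFF): s[0]=0, -3-0=-3, 5--3=8, -4-5=-9, -3--4=1 -> [0, -3, 8, -9, 1]
Stage 3 (OFFSET -1): 0+-1=-1, -3+-1=-4, 8+-1=7, -9+-1=-10, 1+-1=0 -> [-1, -4, 7, -10, 0]
Stage 4 (SUM): sum[0..0]=-1, sum[0..1]=-5, sum[0..2]=2, sum[0..3]=-8, sum[0..4]=-8 -> [-1, -5, 2, -8, -8]
Output sum: -20

Answer: -20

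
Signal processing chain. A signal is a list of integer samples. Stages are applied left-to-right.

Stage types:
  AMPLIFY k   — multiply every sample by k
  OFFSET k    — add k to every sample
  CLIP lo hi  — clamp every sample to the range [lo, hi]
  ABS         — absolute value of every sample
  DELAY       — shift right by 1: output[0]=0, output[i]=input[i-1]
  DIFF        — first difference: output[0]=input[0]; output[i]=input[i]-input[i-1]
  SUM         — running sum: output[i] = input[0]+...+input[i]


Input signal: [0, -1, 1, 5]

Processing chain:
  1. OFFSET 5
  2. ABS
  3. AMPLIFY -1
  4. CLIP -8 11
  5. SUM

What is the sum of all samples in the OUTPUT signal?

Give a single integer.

Answer: -52

Derivation:
Input: [0, -1, 1, 5]
Stage 1 (OFFSET 5): 0+5=5, -1+5=4, 1+5=6, 5+5=10 -> [5, 4, 6, 10]
Stage 2 (ABS): |5|=5, |4|=4, |6|=6, |10|=10 -> [5, 4, 6, 10]
Stage 3 (AMPLIFY -1): 5*-1=-5, 4*-1=-4, 6*-1=-6, 10*-1=-10 -> [-5, -4, -6, -10]
Stage 4 (CLIP -8 11): clip(-5,-8,11)=-5, clip(-4,-8,11)=-4, clip(-6,-8,11)=-6, clip(-10,-8,11)=-8 -> [-5, -4, -6, -8]
Stage 5 (SUM): sum[0..0]=-5, sum[0..1]=-9, sum[0..2]=-15, sum[0..3]=-23 -> [-5, -9, -15, -23]
Output sum: -52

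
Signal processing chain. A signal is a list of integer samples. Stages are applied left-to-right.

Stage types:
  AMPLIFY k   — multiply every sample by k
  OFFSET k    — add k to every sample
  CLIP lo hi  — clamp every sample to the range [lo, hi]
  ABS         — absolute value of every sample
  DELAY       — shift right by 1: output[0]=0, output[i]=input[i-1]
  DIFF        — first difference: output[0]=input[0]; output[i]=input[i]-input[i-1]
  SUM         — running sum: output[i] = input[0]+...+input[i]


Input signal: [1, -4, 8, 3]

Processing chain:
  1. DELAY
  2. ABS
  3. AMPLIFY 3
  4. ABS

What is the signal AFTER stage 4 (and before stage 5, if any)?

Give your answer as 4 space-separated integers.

Answer: 0 3 12 24

Derivation:
Input: [1, -4, 8, 3]
Stage 1 (DELAY): [0, 1, -4, 8] = [0, 1, -4, 8] -> [0, 1, -4, 8]
Stage 2 (ABS): |0|=0, |1|=1, |-4|=4, |8|=8 -> [0, 1, 4, 8]
Stage 3 (AMPLIFY 3): 0*3=0, 1*3=3, 4*3=12, 8*3=24 -> [0, 3, 12, 24]
Stage 4 (ABS): |0|=0, |3|=3, |12|=12, |24|=24 -> [0, 3, 12, 24]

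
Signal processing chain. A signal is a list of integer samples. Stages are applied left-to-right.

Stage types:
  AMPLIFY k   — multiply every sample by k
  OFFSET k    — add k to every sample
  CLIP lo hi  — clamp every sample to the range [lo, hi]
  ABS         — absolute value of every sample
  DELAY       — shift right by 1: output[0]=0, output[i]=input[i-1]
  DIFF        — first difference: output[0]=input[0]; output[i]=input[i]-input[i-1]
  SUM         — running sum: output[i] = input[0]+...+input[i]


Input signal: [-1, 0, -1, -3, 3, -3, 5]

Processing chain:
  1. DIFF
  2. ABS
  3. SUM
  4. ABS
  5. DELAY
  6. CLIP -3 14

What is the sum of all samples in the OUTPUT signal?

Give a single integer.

Answer: 36

Derivation:
Input: [-1, 0, -1, -3, 3, -3, 5]
Stage 1 (DIFF): s[0]=-1, 0--1=1, -1-0=-1, -3--1=-2, 3--3=6, -3-3=-6, 5--3=8 -> [-1, 1, -1, -2, 6, -6, 8]
Stage 2 (ABS): |-1|=1, |1|=1, |-1|=1, |-2|=2, |6|=6, |-6|=6, |8|=8 -> [1, 1, 1, 2, 6, 6, 8]
Stage 3 (SUM): sum[0..0]=1, sum[0..1]=2, sum[0..2]=3, sum[0..3]=5, sum[0..4]=11, sum[0..5]=17, sum[0..6]=25 -> [1, 2, 3, 5, 11, 17, 25]
Stage 4 (ABS): |1|=1, |2|=2, |3|=3, |5|=5, |11|=11, |17|=17, |25|=25 -> [1, 2, 3, 5, 11, 17, 25]
Stage 5 (DELAY): [0, 1, 2, 3, 5, 11, 17] = [0, 1, 2, 3, 5, 11, 17] -> [0, 1, 2, 3, 5, 11, 17]
Stage 6 (CLIP -3 14): clip(0,-3,14)=0, clip(1,-3,14)=1, clip(2,-3,14)=2, clip(3,-3,14)=3, clip(5,-3,14)=5, clip(11,-3,14)=11, clip(17,-3,14)=14 -> [0, 1, 2, 3, 5, 11, 14]
Output sum: 36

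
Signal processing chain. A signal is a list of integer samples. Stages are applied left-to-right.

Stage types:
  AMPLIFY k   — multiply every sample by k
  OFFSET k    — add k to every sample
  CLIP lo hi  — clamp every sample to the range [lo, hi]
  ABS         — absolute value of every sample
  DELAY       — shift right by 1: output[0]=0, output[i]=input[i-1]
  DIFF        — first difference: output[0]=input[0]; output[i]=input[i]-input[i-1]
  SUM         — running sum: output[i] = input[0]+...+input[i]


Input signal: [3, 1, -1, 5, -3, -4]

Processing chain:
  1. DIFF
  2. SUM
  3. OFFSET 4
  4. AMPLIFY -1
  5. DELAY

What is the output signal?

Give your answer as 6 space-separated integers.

Input: [3, 1, -1, 5, -3, -4]
Stage 1 (DIFF): s[0]=3, 1-3=-2, -1-1=-2, 5--1=6, -3-5=-8, -4--3=-1 -> [3, -2, -2, 6, -8, -1]
Stage 2 (SUM): sum[0..0]=3, sum[0..1]=1, sum[0..2]=-1, sum[0..3]=5, sum[0..4]=-3, sum[0..5]=-4 -> [3, 1, -1, 5, -3, -4]
Stage 3 (OFFSET 4): 3+4=7, 1+4=5, -1+4=3, 5+4=9, -3+4=1, -4+4=0 -> [7, 5, 3, 9, 1, 0]
Stage 4 (AMPLIFY -1): 7*-1=-7, 5*-1=-5, 3*-1=-3, 9*-1=-9, 1*-1=-1, 0*-1=0 -> [-7, -5, -3, -9, -1, 0]
Stage 5 (DELAY): [0, -7, -5, -3, -9, -1] = [0, -7, -5, -3, -9, -1] -> [0, -7, -5, -3, -9, -1]

Answer: 0 -7 -5 -3 -9 -1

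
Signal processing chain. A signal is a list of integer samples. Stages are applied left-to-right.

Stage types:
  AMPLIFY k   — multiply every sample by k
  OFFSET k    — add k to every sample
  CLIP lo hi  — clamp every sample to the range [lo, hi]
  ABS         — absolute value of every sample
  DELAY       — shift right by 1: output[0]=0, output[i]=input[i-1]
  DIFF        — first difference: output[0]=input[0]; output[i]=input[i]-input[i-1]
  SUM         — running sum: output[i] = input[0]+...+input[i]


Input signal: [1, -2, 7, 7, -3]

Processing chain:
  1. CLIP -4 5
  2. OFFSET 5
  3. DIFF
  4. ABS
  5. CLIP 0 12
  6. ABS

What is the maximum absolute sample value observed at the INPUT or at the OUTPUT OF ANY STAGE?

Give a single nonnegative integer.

Input: [1, -2, 7, 7, -3] (max |s|=7)
Stage 1 (CLIP -4 5): clip(1,-4,5)=1, clip(-2,-4,5)=-2, clip(7,-4,5)=5, clip(7,-4,5)=5, clip(-3,-4,5)=-3 -> [1, -2, 5, 5, -3] (max |s|=5)
Stage 2 (OFFSET 5): 1+5=6, -2+5=3, 5+5=10, 5+5=10, -3+5=2 -> [6, 3, 10, 10, 2] (max |s|=10)
Stage 3 (DIFF): s[0]=6, 3-6=-3, 10-3=7, 10-10=0, 2-10=-8 -> [6, -3, 7, 0, -8] (max |s|=8)
Stage 4 (ABS): |6|=6, |-3|=3, |7|=7, |0|=0, |-8|=8 -> [6, 3, 7, 0, 8] (max |s|=8)
Stage 5 (CLIP 0 12): clip(6,0,12)=6, clip(3,0,12)=3, clip(7,0,12)=7, clip(0,0,12)=0, clip(8,0,12)=8 -> [6, 3, 7, 0, 8] (max |s|=8)
Stage 6 (ABS): |6|=6, |3|=3, |7|=7, |0|=0, |8|=8 -> [6, 3, 7, 0, 8] (max |s|=8)
Overall max amplitude: 10

Answer: 10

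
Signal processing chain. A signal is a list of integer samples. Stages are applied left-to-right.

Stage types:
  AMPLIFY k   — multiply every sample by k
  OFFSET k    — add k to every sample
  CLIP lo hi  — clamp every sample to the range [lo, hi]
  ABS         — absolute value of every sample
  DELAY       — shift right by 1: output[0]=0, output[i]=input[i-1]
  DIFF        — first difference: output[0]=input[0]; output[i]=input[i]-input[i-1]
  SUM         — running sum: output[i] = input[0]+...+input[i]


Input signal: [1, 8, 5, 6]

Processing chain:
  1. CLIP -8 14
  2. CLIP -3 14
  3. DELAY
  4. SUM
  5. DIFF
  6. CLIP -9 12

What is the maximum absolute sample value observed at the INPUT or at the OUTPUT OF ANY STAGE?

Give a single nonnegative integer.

Input: [1, 8, 5, 6] (max |s|=8)
Stage 1 (CLIP -8 14): clip(1,-8,14)=1, clip(8,-8,14)=8, clip(5,-8,14)=5, clip(6,-8,14)=6 -> [1, 8, 5, 6] (max |s|=8)
Stage 2 (CLIP -3 14): clip(1,-3,14)=1, clip(8,-3,14)=8, clip(5,-3,14)=5, clip(6,-3,14)=6 -> [1, 8, 5, 6] (max |s|=8)
Stage 3 (DELAY): [0, 1, 8, 5] = [0, 1, 8, 5] -> [0, 1, 8, 5] (max |s|=8)
Stage 4 (SUM): sum[0..0]=0, sum[0..1]=1, sum[0..2]=9, sum[0..3]=14 -> [0, 1, 9, 14] (max |s|=14)
Stage 5 (DIFF): s[0]=0, 1-0=1, 9-1=8, 14-9=5 -> [0, 1, 8, 5] (max |s|=8)
Stage 6 (CLIP -9 12): clip(0,-9,12)=0, clip(1,-9,12)=1, clip(8,-9,12)=8, clip(5,-9,12)=5 -> [0, 1, 8, 5] (max |s|=8)
Overall max amplitude: 14

Answer: 14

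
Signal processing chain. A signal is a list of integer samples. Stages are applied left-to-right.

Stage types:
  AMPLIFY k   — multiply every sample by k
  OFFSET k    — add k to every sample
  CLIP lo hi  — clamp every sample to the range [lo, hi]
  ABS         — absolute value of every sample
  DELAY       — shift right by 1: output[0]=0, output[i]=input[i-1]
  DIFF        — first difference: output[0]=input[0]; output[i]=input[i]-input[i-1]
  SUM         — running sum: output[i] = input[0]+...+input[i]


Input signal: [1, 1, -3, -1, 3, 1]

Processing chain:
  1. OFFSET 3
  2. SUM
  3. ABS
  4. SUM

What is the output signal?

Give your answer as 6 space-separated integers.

Input: [1, 1, -3, -1, 3, 1]
Stage 1 (OFFSET 3): 1+3=4, 1+3=4, -3+3=0, -1+3=2, 3+3=6, 1+3=4 -> [4, 4, 0, 2, 6, 4]
Stage 2 (SUM): sum[0..0]=4, sum[0..1]=8, sum[0..2]=8, sum[0..3]=10, sum[0..4]=16, sum[0..5]=20 -> [4, 8, 8, 10, 16, 20]
Stage 3 (ABS): |4|=4, |8|=8, |8|=8, |10|=10, |16|=16, |20|=20 -> [4, 8, 8, 10, 16, 20]
Stage 4 (SUM): sum[0..0]=4, sum[0..1]=12, sum[0..2]=20, sum[0..3]=30, sum[0..4]=46, sum[0..5]=66 -> [4, 12, 20, 30, 46, 66]

Answer: 4 12 20 30 46 66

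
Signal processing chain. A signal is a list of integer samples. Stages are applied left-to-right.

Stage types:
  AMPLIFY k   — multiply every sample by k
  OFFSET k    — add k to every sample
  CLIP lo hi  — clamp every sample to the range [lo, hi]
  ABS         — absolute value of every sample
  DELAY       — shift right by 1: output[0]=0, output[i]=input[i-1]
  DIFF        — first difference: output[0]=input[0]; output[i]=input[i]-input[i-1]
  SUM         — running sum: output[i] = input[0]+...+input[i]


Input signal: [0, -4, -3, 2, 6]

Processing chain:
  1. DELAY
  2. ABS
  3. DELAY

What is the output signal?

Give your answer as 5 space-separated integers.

Input: [0, -4, -3, 2, 6]
Stage 1 (DELAY): [0, 0, -4, -3, 2] = [0, 0, -4, -3, 2] -> [0, 0, -4, -3, 2]
Stage 2 (ABS): |0|=0, |0|=0, |-4|=4, |-3|=3, |2|=2 -> [0, 0, 4, 3, 2]
Stage 3 (DELAY): [0, 0, 0, 4, 3] = [0, 0, 0, 4, 3] -> [0, 0, 0, 4, 3]

Answer: 0 0 0 4 3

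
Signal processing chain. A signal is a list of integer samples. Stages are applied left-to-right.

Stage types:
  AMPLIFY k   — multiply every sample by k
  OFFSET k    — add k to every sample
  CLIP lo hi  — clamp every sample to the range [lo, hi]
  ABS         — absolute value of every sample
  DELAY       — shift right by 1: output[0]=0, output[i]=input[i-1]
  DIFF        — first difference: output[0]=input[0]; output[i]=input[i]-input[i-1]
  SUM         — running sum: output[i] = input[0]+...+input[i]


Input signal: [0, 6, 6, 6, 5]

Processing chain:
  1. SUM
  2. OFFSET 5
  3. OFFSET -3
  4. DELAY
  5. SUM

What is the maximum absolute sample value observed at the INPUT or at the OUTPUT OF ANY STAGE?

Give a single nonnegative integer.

Input: [0, 6, 6, 6, 5] (max |s|=6)
Stage 1 (SUM): sum[0..0]=0, sum[0..1]=6, sum[0..2]=12, sum[0..3]=18, sum[0..4]=23 -> [0, 6, 12, 18, 23] (max |s|=23)
Stage 2 (OFFSET 5): 0+5=5, 6+5=11, 12+5=17, 18+5=23, 23+5=28 -> [5, 11, 17, 23, 28] (max |s|=28)
Stage 3 (OFFSET -3): 5+-3=2, 11+-3=8, 17+-3=14, 23+-3=20, 28+-3=25 -> [2, 8, 14, 20, 25] (max |s|=25)
Stage 4 (DELAY): [0, 2, 8, 14, 20] = [0, 2, 8, 14, 20] -> [0, 2, 8, 14, 20] (max |s|=20)
Stage 5 (SUM): sum[0..0]=0, sum[0..1]=2, sum[0..2]=10, sum[0..3]=24, sum[0..4]=44 -> [0, 2, 10, 24, 44] (max |s|=44)
Overall max amplitude: 44

Answer: 44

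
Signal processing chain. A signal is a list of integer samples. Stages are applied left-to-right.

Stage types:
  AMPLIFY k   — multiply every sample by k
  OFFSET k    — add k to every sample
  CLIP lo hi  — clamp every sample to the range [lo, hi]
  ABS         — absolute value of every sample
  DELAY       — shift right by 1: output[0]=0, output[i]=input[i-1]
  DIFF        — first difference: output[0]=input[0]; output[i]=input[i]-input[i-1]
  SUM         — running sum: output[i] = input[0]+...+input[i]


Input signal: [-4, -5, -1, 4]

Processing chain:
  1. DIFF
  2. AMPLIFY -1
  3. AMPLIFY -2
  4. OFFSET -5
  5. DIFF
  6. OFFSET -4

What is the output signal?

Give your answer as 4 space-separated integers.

Answer: -17 2 6 -2

Derivation:
Input: [-4, -5, -1, 4]
Stage 1 (DIFF): s[0]=-4, -5--4=-1, -1--5=4, 4--1=5 -> [-4, -1, 4, 5]
Stage 2 (AMPLIFY -1): -4*-1=4, -1*-1=1, 4*-1=-4, 5*-1=-5 -> [4, 1, -4, -5]
Stage 3 (AMPLIFY -2): 4*-2=-8, 1*-2=-2, -4*-2=8, -5*-2=10 -> [-8, -2, 8, 10]
Stage 4 (OFFSET -5): -8+-5=-13, -2+-5=-7, 8+-5=3, 10+-5=5 -> [-13, -7, 3, 5]
Stage 5 (DIFF): s[0]=-13, -7--13=6, 3--7=10, 5-3=2 -> [-13, 6, 10, 2]
Stage 6 (OFFSET -4): -13+-4=-17, 6+-4=2, 10+-4=6, 2+-4=-2 -> [-17, 2, 6, -2]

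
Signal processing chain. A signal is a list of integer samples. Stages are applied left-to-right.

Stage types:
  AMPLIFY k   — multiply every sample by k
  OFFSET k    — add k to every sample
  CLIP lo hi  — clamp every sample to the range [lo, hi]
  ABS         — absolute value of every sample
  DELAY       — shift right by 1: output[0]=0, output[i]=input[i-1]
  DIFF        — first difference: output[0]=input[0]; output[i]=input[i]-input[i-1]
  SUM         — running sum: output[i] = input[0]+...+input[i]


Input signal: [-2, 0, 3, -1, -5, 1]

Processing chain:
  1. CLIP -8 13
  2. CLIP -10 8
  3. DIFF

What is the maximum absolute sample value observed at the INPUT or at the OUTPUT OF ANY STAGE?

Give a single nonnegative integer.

Answer: 6

Derivation:
Input: [-2, 0, 3, -1, -5, 1] (max |s|=5)
Stage 1 (CLIP -8 13): clip(-2,-8,13)=-2, clip(0,-8,13)=0, clip(3,-8,13)=3, clip(-1,-8,13)=-1, clip(-5,-8,13)=-5, clip(1,-8,13)=1 -> [-2, 0, 3, -1, -5, 1] (max |s|=5)
Stage 2 (CLIP -10 8): clip(-2,-10,8)=-2, clip(0,-10,8)=0, clip(3,-10,8)=3, clip(-1,-10,8)=-1, clip(-5,-10,8)=-5, clip(1,-10,8)=1 -> [-2, 0, 3, -1, -5, 1] (max |s|=5)
Stage 3 (DIFF): s[0]=-2, 0--2=2, 3-0=3, -1-3=-4, -5--1=-4, 1--5=6 -> [-2, 2, 3, -4, -4, 6] (max |s|=6)
Overall max amplitude: 6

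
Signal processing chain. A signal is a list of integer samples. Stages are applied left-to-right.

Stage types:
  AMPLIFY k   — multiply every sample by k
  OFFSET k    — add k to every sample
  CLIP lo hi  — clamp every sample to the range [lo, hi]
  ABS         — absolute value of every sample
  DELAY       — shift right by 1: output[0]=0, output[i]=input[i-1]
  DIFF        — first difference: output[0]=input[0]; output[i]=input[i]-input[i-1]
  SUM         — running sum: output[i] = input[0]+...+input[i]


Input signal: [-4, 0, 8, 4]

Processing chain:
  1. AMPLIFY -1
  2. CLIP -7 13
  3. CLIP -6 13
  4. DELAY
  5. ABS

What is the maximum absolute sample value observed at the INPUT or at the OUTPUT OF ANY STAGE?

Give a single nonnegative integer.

Answer: 8

Derivation:
Input: [-4, 0, 8, 4] (max |s|=8)
Stage 1 (AMPLIFY -1): -4*-1=4, 0*-1=0, 8*-1=-8, 4*-1=-4 -> [4, 0, -8, -4] (max |s|=8)
Stage 2 (CLIP -7 13): clip(4,-7,13)=4, clip(0,-7,13)=0, clip(-8,-7,13)=-7, clip(-4,-7,13)=-4 -> [4, 0, -7, -4] (max |s|=7)
Stage 3 (CLIP -6 13): clip(4,-6,13)=4, clip(0,-6,13)=0, clip(-7,-6,13)=-6, clip(-4,-6,13)=-4 -> [4, 0, -6, -4] (max |s|=6)
Stage 4 (DELAY): [0, 4, 0, -6] = [0, 4, 0, -6] -> [0, 4, 0, -6] (max |s|=6)
Stage 5 (ABS): |0|=0, |4|=4, |0|=0, |-6|=6 -> [0, 4, 0, 6] (max |s|=6)
Overall max amplitude: 8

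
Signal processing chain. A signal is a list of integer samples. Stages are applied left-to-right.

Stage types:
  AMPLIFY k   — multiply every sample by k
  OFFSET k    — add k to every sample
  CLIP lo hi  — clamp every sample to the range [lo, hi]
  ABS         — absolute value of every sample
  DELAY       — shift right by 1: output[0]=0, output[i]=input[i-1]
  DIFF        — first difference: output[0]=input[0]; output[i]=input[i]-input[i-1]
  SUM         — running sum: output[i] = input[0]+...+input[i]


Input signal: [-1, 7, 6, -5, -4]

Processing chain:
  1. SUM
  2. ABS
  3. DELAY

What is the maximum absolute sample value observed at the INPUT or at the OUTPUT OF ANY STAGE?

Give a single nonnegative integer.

Answer: 12

Derivation:
Input: [-1, 7, 6, -5, -4] (max |s|=7)
Stage 1 (SUM): sum[0..0]=-1, sum[0..1]=6, sum[0..2]=12, sum[0..3]=7, sum[0..4]=3 -> [-1, 6, 12, 7, 3] (max |s|=12)
Stage 2 (ABS): |-1|=1, |6|=6, |12|=12, |7|=7, |3|=3 -> [1, 6, 12, 7, 3] (max |s|=12)
Stage 3 (DELAY): [0, 1, 6, 12, 7] = [0, 1, 6, 12, 7] -> [0, 1, 6, 12, 7] (max |s|=12)
Overall max amplitude: 12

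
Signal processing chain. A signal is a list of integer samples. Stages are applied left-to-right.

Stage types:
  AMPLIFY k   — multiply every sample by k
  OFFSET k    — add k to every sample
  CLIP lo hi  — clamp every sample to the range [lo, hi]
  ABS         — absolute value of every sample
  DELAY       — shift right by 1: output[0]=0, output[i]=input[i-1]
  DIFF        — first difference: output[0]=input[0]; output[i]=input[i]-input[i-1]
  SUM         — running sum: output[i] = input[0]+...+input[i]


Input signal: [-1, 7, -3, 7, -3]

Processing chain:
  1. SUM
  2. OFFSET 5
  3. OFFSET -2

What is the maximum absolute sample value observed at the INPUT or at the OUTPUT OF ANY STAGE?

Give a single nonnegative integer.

Input: [-1, 7, -3, 7, -3] (max |s|=7)
Stage 1 (SUM): sum[0..0]=-1, sum[0..1]=6, sum[0..2]=3, sum[0..3]=10, sum[0..4]=7 -> [-1, 6, 3, 10, 7] (max |s|=10)
Stage 2 (OFFSET 5): -1+5=4, 6+5=11, 3+5=8, 10+5=15, 7+5=12 -> [4, 11, 8, 15, 12] (max |s|=15)
Stage 3 (OFFSET -2): 4+-2=2, 11+-2=9, 8+-2=6, 15+-2=13, 12+-2=10 -> [2, 9, 6, 13, 10] (max |s|=13)
Overall max amplitude: 15

Answer: 15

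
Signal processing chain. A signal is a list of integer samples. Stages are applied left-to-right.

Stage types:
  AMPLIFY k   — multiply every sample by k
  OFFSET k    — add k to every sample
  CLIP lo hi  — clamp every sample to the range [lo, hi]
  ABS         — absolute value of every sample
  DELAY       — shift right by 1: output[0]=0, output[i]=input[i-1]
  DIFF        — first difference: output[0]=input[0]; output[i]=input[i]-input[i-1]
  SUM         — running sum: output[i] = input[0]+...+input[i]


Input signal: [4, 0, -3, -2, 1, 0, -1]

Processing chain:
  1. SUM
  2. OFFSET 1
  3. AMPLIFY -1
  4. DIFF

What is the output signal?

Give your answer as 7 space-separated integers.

Answer: -5 0 3 2 -1 0 1

Derivation:
Input: [4, 0, -3, -2, 1, 0, -1]
Stage 1 (SUM): sum[0..0]=4, sum[0..1]=4, sum[0..2]=1, sum[0..3]=-1, sum[0..4]=0, sum[0..5]=0, sum[0..6]=-1 -> [4, 4, 1, -1, 0, 0, -1]
Stage 2 (OFFSET 1): 4+1=5, 4+1=5, 1+1=2, -1+1=0, 0+1=1, 0+1=1, -1+1=0 -> [5, 5, 2, 0, 1, 1, 0]
Stage 3 (AMPLIFY -1): 5*-1=-5, 5*-1=-5, 2*-1=-2, 0*-1=0, 1*-1=-1, 1*-1=-1, 0*-1=0 -> [-5, -5, -2, 0, -1, -1, 0]
Stage 4 (DIFF): s[0]=-5, -5--5=0, -2--5=3, 0--2=2, -1-0=-1, -1--1=0, 0--1=1 -> [-5, 0, 3, 2, -1, 0, 1]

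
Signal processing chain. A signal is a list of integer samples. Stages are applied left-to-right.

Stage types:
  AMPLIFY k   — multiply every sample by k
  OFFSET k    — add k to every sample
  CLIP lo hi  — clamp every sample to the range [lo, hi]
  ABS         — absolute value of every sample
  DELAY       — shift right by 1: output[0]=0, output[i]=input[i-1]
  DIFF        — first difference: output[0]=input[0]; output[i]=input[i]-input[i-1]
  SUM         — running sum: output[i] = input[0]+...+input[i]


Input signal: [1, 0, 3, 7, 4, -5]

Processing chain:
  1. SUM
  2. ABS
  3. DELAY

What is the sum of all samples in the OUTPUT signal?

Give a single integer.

Answer: 32

Derivation:
Input: [1, 0, 3, 7, 4, -5]
Stage 1 (SUM): sum[0..0]=1, sum[0..1]=1, sum[0..2]=4, sum[0..3]=11, sum[0..4]=15, sum[0..5]=10 -> [1, 1, 4, 11, 15, 10]
Stage 2 (ABS): |1|=1, |1|=1, |4|=4, |11|=11, |15|=15, |10|=10 -> [1, 1, 4, 11, 15, 10]
Stage 3 (DELAY): [0, 1, 1, 4, 11, 15] = [0, 1, 1, 4, 11, 15] -> [0, 1, 1, 4, 11, 15]
Output sum: 32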